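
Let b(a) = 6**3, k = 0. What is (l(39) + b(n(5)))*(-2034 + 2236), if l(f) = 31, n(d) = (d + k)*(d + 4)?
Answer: 49894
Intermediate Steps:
n(d) = d*(4 + d) (n(d) = (d + 0)*(d + 4) = d*(4 + d))
b(a) = 216
(l(39) + b(n(5)))*(-2034 + 2236) = (31 + 216)*(-2034 + 2236) = 247*202 = 49894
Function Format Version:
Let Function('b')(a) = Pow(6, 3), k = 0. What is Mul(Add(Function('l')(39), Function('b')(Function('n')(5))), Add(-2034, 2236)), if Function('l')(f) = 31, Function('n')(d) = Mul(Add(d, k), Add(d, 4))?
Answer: 49894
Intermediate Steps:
Function('n')(d) = Mul(d, Add(4, d)) (Function('n')(d) = Mul(Add(d, 0), Add(d, 4)) = Mul(d, Add(4, d)))
Function('b')(a) = 216
Mul(Add(Function('l')(39), Function('b')(Function('n')(5))), Add(-2034, 2236)) = Mul(Add(31, 216), Add(-2034, 2236)) = Mul(247, 202) = 49894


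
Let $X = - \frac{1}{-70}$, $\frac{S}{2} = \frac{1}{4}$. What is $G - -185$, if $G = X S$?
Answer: $\frac{25901}{140} \approx 185.01$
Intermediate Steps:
$S = \frac{1}{2}$ ($S = \frac{2}{4} = 2 \cdot \frac{1}{4} = \frac{1}{2} \approx 0.5$)
$X = \frac{1}{70}$ ($X = \left(-1\right) \left(- \frac{1}{70}\right) = \frac{1}{70} \approx 0.014286$)
$G = \frac{1}{140}$ ($G = \frac{1}{70} \cdot \frac{1}{2} = \frac{1}{140} \approx 0.0071429$)
$G - -185 = \frac{1}{140} - -185 = \frac{1}{140} + 185 = \frac{25901}{140}$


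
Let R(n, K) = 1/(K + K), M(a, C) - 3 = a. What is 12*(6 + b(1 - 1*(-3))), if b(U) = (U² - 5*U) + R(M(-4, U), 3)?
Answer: 26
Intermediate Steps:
M(a, C) = 3 + a
R(n, K) = 1/(2*K)
b(U) = ⅙ + U² - 5*U (b(U) = (U² - 5*U) + (½)/3 = (U² - 5*U) + (½)*(⅓) = (U² - 5*U) + ⅙ = ⅙ + U² - 5*U)
12*(6 + b(1 - 1*(-3))) = 12*(6 + (⅙ + (1 - 1*(-3))² - 5*(1 - 1*(-3)))) = 12*(6 + (⅙ + (1 + 3)² - 5*(1 + 3))) = 12*(6 + (⅙ + 4² - 5*4)) = 12*(6 + (⅙ + 16 - 20)) = 12*(6 - 23/6) = 12*(13/6) = 26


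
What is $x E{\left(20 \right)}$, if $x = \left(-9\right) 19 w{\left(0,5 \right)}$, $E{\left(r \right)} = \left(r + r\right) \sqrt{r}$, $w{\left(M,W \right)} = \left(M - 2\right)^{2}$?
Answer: $- 54720 \sqrt{5} \approx -1.2236 \cdot 10^{5}$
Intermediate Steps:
$w{\left(M,W \right)} = \left(-2 + M\right)^{2}$
$E{\left(r \right)} = 2 r^{\frac{3}{2}}$ ($E{\left(r \right)} = 2 r \sqrt{r} = 2 r^{\frac{3}{2}}$)
$x = -684$ ($x = \left(-9\right) 19 \left(-2 + 0\right)^{2} = - 171 \left(-2\right)^{2} = \left(-171\right) 4 = -684$)
$x E{\left(20 \right)} = - 684 \cdot 2 \cdot 20^{\frac{3}{2}} = - 684 \cdot 2 \cdot 40 \sqrt{5} = - 684 \cdot 80 \sqrt{5} = - 54720 \sqrt{5}$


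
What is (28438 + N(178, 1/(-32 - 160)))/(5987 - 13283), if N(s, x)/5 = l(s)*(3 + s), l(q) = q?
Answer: -7897/304 ≈ -25.977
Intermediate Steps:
N(s, x) = 5*s*(3 + s) (N(s, x) = 5*(s*(3 + s)) = 5*s*(3 + s))
(28438 + N(178, 1/(-32 - 160)))/(5987 - 13283) = (28438 + 5*178*(3 + 178))/(5987 - 13283) = (28438 + 5*178*181)/(-7296) = (28438 + 161090)*(-1/7296) = 189528*(-1/7296) = -7897/304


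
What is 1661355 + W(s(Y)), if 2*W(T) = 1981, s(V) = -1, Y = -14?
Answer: 3324691/2 ≈ 1.6623e+6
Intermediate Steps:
W(T) = 1981/2 (W(T) = (1/2)*1981 = 1981/2)
1661355 + W(s(Y)) = 1661355 + 1981/2 = 3324691/2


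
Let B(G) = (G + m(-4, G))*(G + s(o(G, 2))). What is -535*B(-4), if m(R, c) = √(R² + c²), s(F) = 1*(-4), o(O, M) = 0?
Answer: -17120 + 17120*√2 ≈ 7091.3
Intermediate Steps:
s(F) = -4
B(G) = (-4 + G)*(G + √(16 + G²)) (B(G) = (G + √((-4)² + G²))*(G - 4) = (G + √(16 + G²))*(-4 + G) = (-4 + G)*(G + √(16 + G²)))
-535*B(-4) = -535*((-4)² - 4*(-4) - 4*√(16 + (-4)²) - 4*√(16 + (-4)²)) = -535*(16 + 16 - 4*√(16 + 16) - 4*√(16 + 16)) = -535*(16 + 16 - 16*√2 - 16*√2) = -535*(32 - 32*√2) = -17120 + 17120*√2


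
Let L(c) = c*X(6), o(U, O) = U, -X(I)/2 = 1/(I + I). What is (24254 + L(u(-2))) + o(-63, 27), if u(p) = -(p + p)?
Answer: 72571/3 ≈ 24190.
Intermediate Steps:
X(I) = -1/I (X(I) = -2/(I + I) = -2*1/(2*I) = -1/I)
u(p) = -2*p
L(c) = -c/6 (L(c) = c*(-1/6) = c*(-1*⅙) = c*(-⅙) = -c/6)
(24254 + L(u(-2))) + o(-63, 27) = (24254 - (-1)*(-2)/3) - 63 = (24254 - ⅙*4) - 63 = (24254 - ⅔) - 63 = 72760/3 - 63 = 72571/3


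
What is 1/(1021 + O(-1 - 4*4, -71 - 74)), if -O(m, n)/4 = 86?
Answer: 1/677 ≈ 0.0014771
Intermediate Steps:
O(m, n) = -344 (O(m, n) = -4*86 = -344)
1/(1021 + O(-1 - 4*4, -71 - 74)) = 1/(1021 - 344) = 1/677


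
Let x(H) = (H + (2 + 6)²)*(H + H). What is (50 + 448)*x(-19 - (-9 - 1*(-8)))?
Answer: -824688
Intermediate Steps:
x(H) = 2*H*(64 + H) (x(H) = (H + 8²)*(2*H) = (H + 64)*(2*H) = (64 + H)*(2*H) = 2*H*(64 + H))
(50 + 448)*x(-19 - (-9 - 1*(-8))) = (50 + 448)*(2*(-19 - (-9 - 1*(-8)))*(64 + (-19 - (-9 - 1*(-8))))) = 498*(2*(-19 - (-9 + 8))*(64 + (-19 - (-9 + 8)))) = 498*(2*(-19 - 1*(-1))*(64 + (-19 - 1*(-1)))) = 498*(2*(-19 + 1)*(64 + (-19 + 1))) = 498*(2*(-18)*(64 - 18)) = 498*(2*(-18)*46) = 498*(-1656) = -824688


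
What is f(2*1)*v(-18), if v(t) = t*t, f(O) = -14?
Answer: -4536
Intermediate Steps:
v(t) = t**2
f(2*1)*v(-18) = -14*(-18)**2 = -14*324 = -4536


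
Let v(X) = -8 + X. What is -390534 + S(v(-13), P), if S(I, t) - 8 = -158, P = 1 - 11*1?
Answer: -390684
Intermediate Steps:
P = -10 (P = 1 - 11 = -10)
S(I, t) = -150 (S(I, t) = 8 - 158 = -150)
-390534 + S(v(-13), P) = -390534 - 150 = -390684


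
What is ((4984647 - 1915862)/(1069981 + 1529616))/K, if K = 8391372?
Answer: 3068785/21814185477084 ≈ 1.4068e-7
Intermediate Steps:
((4984647 - 1915862)/(1069981 + 1529616))/K = ((4984647 - 1915862)/(1069981 + 1529616))/8391372 = (3068785/2599597)*(1/8391372) = 3068785/21814185477084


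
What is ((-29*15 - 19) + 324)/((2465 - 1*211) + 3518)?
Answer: -5/222 ≈ -0.022523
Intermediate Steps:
((-29*15 - 19) + 324)/((2465 - 1*211) + 3518) = ((-435 - 19) + 324)/((2465 - 211) + 3518) = (-454 + 324)/(2254 + 3518) = -130/5772 = -130*1/5772 = -5/222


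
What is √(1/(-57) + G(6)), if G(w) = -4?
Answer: I*√13053/57 ≈ 2.0044*I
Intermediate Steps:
√(1/(-57) + G(6)) = √(1/(-57) - 4) = √(-1/57 - 4) = √(-229/57) = I*√13053/57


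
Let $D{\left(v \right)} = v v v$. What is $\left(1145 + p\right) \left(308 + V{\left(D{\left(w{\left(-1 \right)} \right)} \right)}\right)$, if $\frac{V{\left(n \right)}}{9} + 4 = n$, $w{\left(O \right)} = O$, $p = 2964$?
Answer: $1080667$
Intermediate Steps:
$D{\left(v \right)} = v^{3}$ ($D{\left(v \right)} = v^{2} v = v^{3}$)
$V{\left(n \right)} = -36 + 9 n$
$\left(1145 + p\right) \left(308 + V{\left(D{\left(w{\left(-1 \right)} \right)} \right)}\right) = \left(1145 + 2964\right) \left(308 - \left(36 - 9 \left(-1\right)^{3}\right)\right) = 4109 \left(308 + \left(-36 + 9 \left(-1\right)\right)\right) = 4109 \left(308 - 45\right) = 4109 \cdot 263 = 1080667$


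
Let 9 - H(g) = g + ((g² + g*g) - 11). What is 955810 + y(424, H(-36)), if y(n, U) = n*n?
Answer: 1135586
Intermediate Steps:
H(g) = 20 - g - 2*g² (H(g) = 9 - (g + ((g² + g*g) - 11)) = 9 - (g + ((g² + g²) - 11)) = 9 - (g + (2*g² - 11)) = 9 - (g + (-11 + 2*g²)) = 9 - (-11 + g + 2*g²) = 9 + (11 - g - 2*g²) = 20 - g - 2*g²)
y(n, U) = n²
955810 + y(424, H(-36)) = 955810 + 424² = 955810 + 179776 = 1135586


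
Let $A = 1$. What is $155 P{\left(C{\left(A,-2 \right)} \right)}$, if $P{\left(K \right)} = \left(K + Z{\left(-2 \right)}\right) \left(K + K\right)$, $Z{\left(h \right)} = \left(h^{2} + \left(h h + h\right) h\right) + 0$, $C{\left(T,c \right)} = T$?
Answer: $310$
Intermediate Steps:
$Z{\left(h \right)} = h^{2} + h \left(h + h^{2}\right)$ ($Z{\left(h \right)} = \left(h^{2} + \left(h^{2} + h\right) h\right) + 0 = \left(h^{2} + \left(h + h^{2}\right) h\right) + 0 = \left(h^{2} + h \left(h + h^{2}\right)\right) + 0 = h^{2} + h \left(h + h^{2}\right)$)
$P{\left(K \right)} = 2 K^{2}$ ($P{\left(K \right)} = \left(K + \left(-2\right)^{2} \left(2 - 2\right)\right) \left(K + K\right) = \left(K + 4 \cdot 0\right) 2 K = \left(K + 0\right) 2 K = K 2 K = 2 K^{2}$)
$155 P{\left(C{\left(A,-2 \right)} \right)} = 155 \cdot 2 \cdot 1^{2} = 155 \cdot 2 \cdot 1 = 155 \cdot 2 = 310$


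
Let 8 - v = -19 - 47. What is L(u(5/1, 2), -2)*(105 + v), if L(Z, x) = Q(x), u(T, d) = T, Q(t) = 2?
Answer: 358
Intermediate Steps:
L(Z, x) = 2
v = 74 (v = 8 - (-19 - 47) = 8 - 1*(-66) = 8 + 66 = 74)
L(u(5/1, 2), -2)*(105 + v) = 2*(105 + 74) = 2*179 = 358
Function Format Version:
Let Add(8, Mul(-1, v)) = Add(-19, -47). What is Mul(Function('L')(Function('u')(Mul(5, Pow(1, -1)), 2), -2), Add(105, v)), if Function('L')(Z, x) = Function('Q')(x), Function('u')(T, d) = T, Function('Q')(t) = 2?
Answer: 358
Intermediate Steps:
Function('L')(Z, x) = 2
v = 74 (v = Add(8, Mul(-1, Add(-19, -47))) = Add(8, Mul(-1, -66)) = Add(8, 66) = 74)
Mul(Function('L')(Function('u')(Mul(5, Pow(1, -1)), 2), -2), Add(105, v)) = Mul(2, Add(105, 74)) = Mul(2, 179) = 358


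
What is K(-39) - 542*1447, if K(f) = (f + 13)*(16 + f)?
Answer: -783676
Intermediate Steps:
K(f) = (13 + f)*(16 + f)
K(-39) - 542*1447 = (208 + (-39)**2 + 29*(-39)) - 542*1447 = (208 + 1521 - 1131) - 784274 = 598 - 784274 = -783676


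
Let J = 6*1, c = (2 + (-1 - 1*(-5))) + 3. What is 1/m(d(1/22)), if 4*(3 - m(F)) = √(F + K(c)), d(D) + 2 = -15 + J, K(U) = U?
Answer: 24/73 + 2*I*√2/73 ≈ 0.32877 + 0.038746*I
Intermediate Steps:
c = 9 (c = (2 + (-1 + 5)) + 3 = (2 + 4) + 3 = 6 + 3 = 9)
J = 6
d(D) = -11 (d(D) = -2 + (-15 + 6) = -2 - 9 = -11)
m(F) = 3 - √(9 + F)/4 (m(F) = 3 - √(F + 9)/4 = 3 - √(9 + F)/4)
1/m(d(1/22)) = 1/(3 - √(9 - 11)/4) = 1/(3 - I*√2/4)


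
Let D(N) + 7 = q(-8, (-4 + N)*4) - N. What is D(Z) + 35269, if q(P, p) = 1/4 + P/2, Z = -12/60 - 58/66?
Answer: 23271157/660 ≈ 35259.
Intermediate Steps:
Z = -178/165 (Z = -12*1/60 - 58*1/66 = -1/5 - 29/33 = -178/165 ≈ -1.0788)
q(P, p) = 1/4 + P/2 (q(P, p) = 1*(1/4) + P*(1/2) = 1/4 + P/2)
D(N) = -43/4 - N (D(N) = -7 + ((1/4 + (1/2)*(-8)) - N) = -7 + ((1/4 - 4) - N) = -7 + (-15/4 - N) = -43/4 - N)
D(Z) + 35269 = (-43/4 - 1*(-178/165)) + 35269 = (-43/4 + 178/165) + 35269 = -6383/660 + 35269 = 23271157/660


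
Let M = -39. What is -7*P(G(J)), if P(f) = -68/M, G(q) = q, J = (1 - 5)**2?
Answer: -476/39 ≈ -12.205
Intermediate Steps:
J = 16 (J = (-4)**2 = 16)
P(f) = 68/39 (P(f) = -68/(-39) = -68*(-1/39) = 68/39)
-7*P(G(J)) = -7*68/39 = -476/39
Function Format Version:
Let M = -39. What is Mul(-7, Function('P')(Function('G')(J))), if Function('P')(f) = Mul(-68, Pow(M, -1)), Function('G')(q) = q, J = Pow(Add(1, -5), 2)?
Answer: Rational(-476, 39) ≈ -12.205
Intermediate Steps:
J = 16 (J = Pow(-4, 2) = 16)
Function('P')(f) = Rational(68, 39) (Function('P')(f) = Mul(-68, Pow(-39, -1)) = Mul(-68, Rational(-1, 39)) = Rational(68, 39))
Mul(-7, Function('P')(Function('G')(J))) = Mul(-7, Rational(68, 39)) = Rational(-476, 39)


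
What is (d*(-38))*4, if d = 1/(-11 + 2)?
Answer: 152/9 ≈ 16.889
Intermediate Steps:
d = -1/9 (d = 1/(-9) = -1/9 ≈ -0.11111)
(d*(-38))*4 = -1/9*(-38)*4 = (38/9)*4 = 152/9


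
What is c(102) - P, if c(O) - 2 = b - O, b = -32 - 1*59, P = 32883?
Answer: -33074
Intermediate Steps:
b = -91 (b = -32 - 59 = -91)
c(O) = -89 - O (c(O) = 2 + (-91 - O) = -89 - O)
c(102) - P = (-89 - 1*102) - 1*32883 = (-89 - 102) - 32883 = -191 - 32883 = -33074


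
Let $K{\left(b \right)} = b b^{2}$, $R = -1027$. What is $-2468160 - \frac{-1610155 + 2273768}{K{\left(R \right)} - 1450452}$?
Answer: $- \frac{2677107353657987}{1084657135} \approx -2.4682 \cdot 10^{6}$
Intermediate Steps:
$K{\left(b \right)} = b^{3}$
$-2468160 - \frac{-1610155 + 2273768}{K{\left(R \right)} - 1450452} = -2468160 - \frac{-1610155 + 2273768}{\left(-1027\right)^{3} - 1450452} = -2468160 - \frac{663613}{-1083206683 - 1450452} = -2468160 - \frac{663613}{-1084657135} = -2468160 - 663613 \left(- \frac{1}{1084657135}\right) = -2468160 - - \frac{663613}{1084657135} = -2468160 + \frac{663613}{1084657135} = - \frac{2677107353657987}{1084657135}$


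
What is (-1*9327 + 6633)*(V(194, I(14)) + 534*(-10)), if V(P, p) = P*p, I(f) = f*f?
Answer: -88050696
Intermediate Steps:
I(f) = f²
(-1*9327 + 6633)*(V(194, I(14)) + 534*(-10)) = (-1*9327 + 6633)*(194*14² + 534*(-10)) = (-9327 + 6633)*(194*196 - 5340) = -2694*(38024 - 5340) = -2694*32684 = -88050696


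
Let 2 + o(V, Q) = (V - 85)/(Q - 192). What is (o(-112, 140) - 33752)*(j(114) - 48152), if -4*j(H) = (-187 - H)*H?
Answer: 138903855617/104 ≈ 1.3356e+9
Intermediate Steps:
j(H) = -H*(-187 - H)/4 (j(H) = -(-187 - H)*H/4 = -H*(-187 - H)/4)
o(V, Q) = -2 + (-85 + V)/(-192 + Q) (o(V, Q) = -2 + (V - 85)/(Q - 192) = -2 + (-85 + V)/(-192 + Q))
(o(-112, 140) - 33752)*(j(114) - 48152) = ((299 - 112 - 2*140)/(-192 + 140) - 33752)*((¼)*114*(187 + 114) - 48152) = ((299 - 112 - 280)/(-52) - 33752)*((¼)*114*301 - 48152) = (-1/52*(-93) - 33752)*(17157/2 - 48152) = (93/52 - 33752)*(-79147/2) = -1755011/52*(-79147/2) = 138903855617/104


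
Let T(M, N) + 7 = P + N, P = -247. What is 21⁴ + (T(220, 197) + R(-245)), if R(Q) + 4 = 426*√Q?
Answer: 194420 + 2982*I*√5 ≈ 1.9442e+5 + 6668.0*I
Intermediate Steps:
R(Q) = -4 + 426*√Q
T(M, N) = -254 + N (T(M, N) = -7 + (-247 + N) = -254 + N)
21⁴ + (T(220, 197) + R(-245)) = 21⁴ + ((-254 + 197) + (-4 + 426*√(-245))) = 194481 + (-57 + (-4 + 426*(7*I*√5))) = 194481 + (-57 + (-4 + 2982*I*√5)) = 194481 + (-61 + 2982*I*√5) = 194420 + 2982*I*√5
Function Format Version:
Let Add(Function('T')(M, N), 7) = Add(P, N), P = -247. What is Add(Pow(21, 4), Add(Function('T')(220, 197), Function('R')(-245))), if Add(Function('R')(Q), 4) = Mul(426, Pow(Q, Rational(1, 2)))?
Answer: Add(194420, Mul(2982, I, Pow(5, Rational(1, 2)))) ≈ Add(1.9442e+5, Mul(6668.0, I))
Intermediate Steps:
Function('R')(Q) = Add(-4, Mul(426, Pow(Q, Rational(1, 2))))
Function('T')(M, N) = Add(-254, N) (Function('T')(M, N) = Add(-7, Add(-247, N)) = Add(-254, N))
Add(Pow(21, 4), Add(Function('T')(220, 197), Function('R')(-245))) = Add(Pow(21, 4), Add(Add(-254, 197), Add(-4, Mul(426, Pow(-245, Rational(1, 2)))))) = Add(194481, Add(-57, Add(-4, Mul(426, Mul(7, I, Pow(5, Rational(1, 2))))))) = Add(194481, Add(-57, Add(-4, Mul(2982, I, Pow(5, Rational(1, 2)))))) = Add(194481, Add(-61, Mul(2982, I, Pow(5, Rational(1, 2))))) = Add(194420, Mul(2982, I, Pow(5, Rational(1, 2))))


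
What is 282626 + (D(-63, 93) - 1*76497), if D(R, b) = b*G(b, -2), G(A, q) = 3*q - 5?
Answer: 205106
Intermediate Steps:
G(A, q) = -5 + 3*q
D(R, b) = -11*b (D(R, b) = b*(-5 + 3*(-2)) = b*(-5 - 6) = b*(-11) = -11*b)
282626 + (D(-63, 93) - 1*76497) = 282626 + (-11*93 - 1*76497) = 282626 + (-1023 - 76497) = 282626 - 77520 = 205106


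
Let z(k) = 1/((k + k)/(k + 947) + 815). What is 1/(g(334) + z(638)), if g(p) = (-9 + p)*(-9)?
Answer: -1293051/3782172590 ≈ -0.00034188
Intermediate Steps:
z(k) = 1/(815 + 2*k/(947 + k)) (z(k) = 1/((2*k)/(947 + k) + 815) = 1/(2*k/(947 + k) + 815) = 1/(815 + 2*k/(947 + k)))
g(p) = 81 - 9*p
1/(g(334) + z(638)) = 1/((81 - 9*334) + (947 + 638)/(771805 + 817*638)) = 1/((81 - 3006) + 1585/(771805 + 521246)) = 1/(-2925 + 1585/1293051) = 1/(-3782172590/1293051) = -1293051/3782172590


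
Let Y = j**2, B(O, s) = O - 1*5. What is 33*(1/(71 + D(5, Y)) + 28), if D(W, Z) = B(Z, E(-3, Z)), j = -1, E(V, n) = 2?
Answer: 61941/67 ≈ 924.49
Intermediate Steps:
B(O, s) = -5 + O (B(O, s) = O - 5 = -5 + O)
Y = 1 (Y = (-1)**2 = 1)
D(W, Z) = -5 + Z
33*(1/(71 + D(5, Y)) + 28) = 33*(1/(71 + (-5 + 1)) + 28) = 33*(1/(71 - 4) + 28) = 33*(1/67 + 28) = 33*(1877/67) = 61941/67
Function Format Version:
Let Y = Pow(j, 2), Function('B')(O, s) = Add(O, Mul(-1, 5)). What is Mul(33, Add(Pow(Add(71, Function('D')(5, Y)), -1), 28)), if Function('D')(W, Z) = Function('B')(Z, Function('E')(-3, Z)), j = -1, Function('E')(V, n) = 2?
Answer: Rational(61941, 67) ≈ 924.49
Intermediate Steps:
Function('B')(O, s) = Add(-5, O) (Function('B')(O, s) = Add(O, -5) = Add(-5, O))
Y = 1 (Y = Pow(-1, 2) = 1)
Function('D')(W, Z) = Add(-5, Z)
Mul(33, Add(Pow(Add(71, Function('D')(5, Y)), -1), 28)) = Mul(33, Add(Pow(Add(71, Add(-5, 1)), -1), 28)) = Mul(33, Add(Pow(Add(71, -4), -1), 28)) = Mul(33, Add(Pow(67, -1), 28)) = Mul(33, Add(Rational(1, 67), 28)) = Mul(33, Rational(1877, 67)) = Rational(61941, 67)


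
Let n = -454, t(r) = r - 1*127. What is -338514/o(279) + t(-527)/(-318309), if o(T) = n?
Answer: 17958724957/24085381 ≈ 745.63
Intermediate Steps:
t(r) = -127 + r (t(r) = r - 127 = -127 + r)
o(T) = -454
-338514/o(279) + t(-527)/(-318309) = -338514/(-454) + (-127 - 527)/(-318309) = -338514*(-1/454) - 654*(-1/318309) = 169257/227 + 218/106103 = 17958724957/24085381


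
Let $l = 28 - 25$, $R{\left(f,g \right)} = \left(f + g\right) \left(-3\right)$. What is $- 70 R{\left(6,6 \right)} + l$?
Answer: $2523$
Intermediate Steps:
$R{\left(f,g \right)} = - 3 f - 3 g$
$l = 3$
$- 70 R{\left(6,6 \right)} + l = - 70 \left(\left(-3\right) 6 - 18\right) + 3 = - 70 \left(-18 - 18\right) + 3 = \left(-70\right) \left(-36\right) + 3 = 2520 + 3 = 2523$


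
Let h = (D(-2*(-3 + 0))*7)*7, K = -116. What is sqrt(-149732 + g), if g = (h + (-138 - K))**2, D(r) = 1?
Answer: I*sqrt(149003) ≈ 386.01*I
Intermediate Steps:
h = 49 (h = (1*7)*7 = 7*7 = 49)
g = 729 (g = (49 + (-138 - 1*(-116)))**2 = (49 + (-138 + 116))**2 = (49 - 22)**2 = 27**2 = 729)
sqrt(-149732 + g) = sqrt(-149732 + 729) = sqrt(-149003) = I*sqrt(149003)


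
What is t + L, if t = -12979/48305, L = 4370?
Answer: 211079871/48305 ≈ 4369.7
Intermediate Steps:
t = -12979/48305 (t = -12979*1/48305 = -12979/48305 ≈ -0.26869)
t + L = -12979/48305 + 4370 = 211079871/48305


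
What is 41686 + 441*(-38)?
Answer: 24928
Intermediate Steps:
41686 + 441*(-38) = 41686 - 16758 = 24928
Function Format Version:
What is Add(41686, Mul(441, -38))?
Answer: 24928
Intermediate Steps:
Add(41686, Mul(441, -38)) = Add(41686, -16758) = 24928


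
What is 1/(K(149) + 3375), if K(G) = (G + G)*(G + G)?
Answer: 1/92179 ≈ 1.0848e-5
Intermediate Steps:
K(G) = 4*G² (K(G) = (2*G)*(2*G) = 4*G²)
1/(K(149) + 3375) = 1/(4*149² + 3375) = 1/(4*22201 + 3375) = 1/(88804 + 3375) = 1/92179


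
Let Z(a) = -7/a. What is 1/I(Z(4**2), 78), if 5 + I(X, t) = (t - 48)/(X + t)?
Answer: -1241/5725 ≈ -0.21677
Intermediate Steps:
I(X, t) = -5 + (-48 + t)/(X + t) (I(X, t) = -5 + (t - 48)/(X + t) = -5 + (-48 + t)/(X + t))
1/I(Z(4**2), 78) = 1/((-48 - (-35)/(4**2) - 4*78)/(-7/(4**2) + 78)) = 1/((-48 - (-35)/16 - 312)/(-7/16 + 78)) = 1/((-48 - (-35)/16 - 312)/(-7*1/16 + 78)) = 1/((-48 - 5*(-7/16) - 312)/(-7/16 + 78)) = 1/((-48 + 35/16 - 312)/(1241/16)) = 1/((16/1241)*(-5725/16)) = 1/(-5725/1241) = -1241/5725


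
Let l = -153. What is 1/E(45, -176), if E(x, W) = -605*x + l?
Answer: -1/27378 ≈ -3.6526e-5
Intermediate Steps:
E(x, W) = -153 - 605*x (E(x, W) = -605*x - 153 = -153 - 605*x)
1/E(45, -176) = 1/(-153 - 605*45) = 1/(-153 - 27225) = 1/(-27378) = -1/27378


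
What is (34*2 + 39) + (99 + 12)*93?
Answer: 10430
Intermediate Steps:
(34*2 + 39) + (99 + 12)*93 = (68 + 39) + 111*93 = 107 + 10323 = 10430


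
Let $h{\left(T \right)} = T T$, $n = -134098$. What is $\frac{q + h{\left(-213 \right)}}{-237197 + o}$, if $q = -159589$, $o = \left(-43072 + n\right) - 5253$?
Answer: $\frac{5711}{20981} \approx 0.2722$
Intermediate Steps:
$o = -182423$ ($o = \left(-43072 - 134098\right) - 5253 = -177170 - 5253 = -182423$)
$h{\left(T \right)} = T^{2}$
$\frac{q + h{\left(-213 \right)}}{-237197 + o} = \frac{-159589 + \left(-213\right)^{2}}{-237197 - 182423} = \frac{-159589 + 45369}{-419620} = \left(-114220\right) \left(- \frac{1}{419620}\right) = \frac{5711}{20981}$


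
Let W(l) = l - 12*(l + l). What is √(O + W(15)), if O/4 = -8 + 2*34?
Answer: I*√105 ≈ 10.247*I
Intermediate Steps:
W(l) = -23*l (W(l) = l - 12*2*l = l - 24*l = -23*l)
O = 240 (O = 4*(-8 + 2*34) = 4*(-8 + 68) = 4*60 = 240)
√(O + W(15)) = √(240 - 23*15) = √(240 - 345) = √(-105) = I*√105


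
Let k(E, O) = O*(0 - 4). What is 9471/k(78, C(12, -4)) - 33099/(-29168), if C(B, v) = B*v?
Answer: 5887607/116672 ≈ 50.463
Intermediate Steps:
k(E, O) = -4*O (k(E, O) = O*(-4) = -4*O)
9471/k(78, C(12, -4)) - 33099/(-29168) = 9471/((-48*(-4))) - 33099/(-29168) = 9471/((-4*(-48))) - 33099*(-1/29168) = 9471/192 + 33099/29168 = 9471*(1/192) + 33099/29168 = 3157/64 + 33099/29168 = 5887607/116672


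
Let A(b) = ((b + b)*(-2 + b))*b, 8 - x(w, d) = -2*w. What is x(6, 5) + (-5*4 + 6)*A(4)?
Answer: -876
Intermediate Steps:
x(w, d) = 8 + 2*w (x(w, d) = 8 - (-2)*w = 8 + 2*w)
A(b) = 2*b²*(-2 + b) (A(b) = ((2*b)*(-2 + b))*b = (2*b*(-2 + b))*b = 2*b²*(-2 + b))
x(6, 5) + (-5*4 + 6)*A(4) = (8 + 2*6) + (-5*4 + 6)*(2*4²*(-2 + 4)) = (8 + 12) + (-20 + 6)*(2*16*2) = 20 - 14*64 = 20 - 896 = -876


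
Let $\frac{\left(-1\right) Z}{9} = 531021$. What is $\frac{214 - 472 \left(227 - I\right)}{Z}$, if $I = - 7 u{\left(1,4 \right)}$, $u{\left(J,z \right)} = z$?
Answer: $\frac{120146}{4779189} \approx 0.025139$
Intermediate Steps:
$Z = -4779189$ ($Z = \left(-9\right) 531021 = -4779189$)
$I = -28$ ($I = \left(-7\right) 4 = -28$)
$\frac{214 - 472 \left(227 - I\right)}{Z} = \frac{214 - 472 \left(227 - -28\right)}{-4779189} = \left(214 - 472 \left(227 + 28\right)\right) \left(- \frac{1}{4779189}\right) = \left(214 - 120360\right) \left(- \frac{1}{4779189}\right) = \left(-120146\right) \left(- \frac{1}{4779189}\right) = \frac{120146}{4779189}$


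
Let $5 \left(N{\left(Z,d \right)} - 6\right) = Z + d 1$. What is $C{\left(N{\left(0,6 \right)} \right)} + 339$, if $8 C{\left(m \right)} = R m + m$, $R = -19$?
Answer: $\frac{1614}{5} \approx 322.8$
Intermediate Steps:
$N{\left(Z,d \right)} = 6 + \frac{Z}{5} + \frac{d}{5}$ ($N{\left(Z,d \right)} = 6 + \frac{Z + d 1}{5} = 6 + \frac{Z + d}{5} = 6 + \left(\frac{Z}{5} + \frac{d}{5}\right) = 6 + \frac{Z}{5} + \frac{d}{5}$)
$C{\left(m \right)} = - \frac{9 m}{4}$ ($C{\left(m \right)} = \frac{- 19 m + m}{8} = \frac{\left(-18\right) m}{8} = - \frac{9 m}{4}$)
$C{\left(N{\left(0,6 \right)} \right)} + 339 = - \frac{9 \left(6 + \frac{1}{5} \cdot 0 + \frac{1}{5} \cdot 6\right)}{4} + 339 = - \frac{9 \left(6 + 0 + \frac{6}{5}\right)}{4} + 339 = \left(- \frac{9}{4}\right) \frac{36}{5} + 339 = - \frac{81}{5} + 339 = \frac{1614}{5}$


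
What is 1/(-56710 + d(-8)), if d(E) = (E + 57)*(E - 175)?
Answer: -1/65677 ≈ -1.5226e-5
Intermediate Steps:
d(E) = (-175 + E)*(57 + E) (d(E) = (57 + E)*(-175 + E) = (-175 + E)*(57 + E))
1/(-56710 + d(-8)) = 1/(-56710 + (-9975 + (-8)² - 118*(-8))) = 1/(-56710 + (-9975 + 64 + 944)) = 1/(-56710 - 8967) = 1/(-65677) = -1/65677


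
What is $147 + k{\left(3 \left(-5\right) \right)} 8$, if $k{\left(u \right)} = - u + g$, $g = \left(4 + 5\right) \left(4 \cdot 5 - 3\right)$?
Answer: $1491$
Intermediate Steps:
$g = 153$ ($g = 9 \left(20 - 3\right) = 9 \cdot 17 = 153$)
$k{\left(u \right)} = 153 - u$ ($k{\left(u \right)} = - u + 153 = 153 - u$)
$147 + k{\left(3 \left(-5\right) \right)} 8 = 147 + \left(153 - 3 \left(-5\right)\right) 8 = 147 + \left(153 - -15\right) 8 = 147 + \left(153 + 15\right) 8 = 147 + 168 \cdot 8 = 147 + 1344 = 1491$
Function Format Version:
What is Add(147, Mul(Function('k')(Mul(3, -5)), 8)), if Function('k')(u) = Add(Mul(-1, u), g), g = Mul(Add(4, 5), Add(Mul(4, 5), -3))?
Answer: 1491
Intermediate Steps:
g = 153 (g = Mul(9, Add(20, -3)) = Mul(9, 17) = 153)
Function('k')(u) = Add(153, Mul(-1, u)) (Function('k')(u) = Add(Mul(-1, u), 153) = Add(153, Mul(-1, u)))
Add(147, Mul(Function('k')(Mul(3, -5)), 8)) = Add(147, Mul(Add(153, Mul(-1, Mul(3, -5))), 8)) = Add(147, Mul(Add(153, Mul(-1, -15)), 8)) = Add(147, Mul(Add(153, 15), 8)) = Add(147, Mul(168, 8)) = Add(147, 1344) = 1491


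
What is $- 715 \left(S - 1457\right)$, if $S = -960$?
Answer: $1728155$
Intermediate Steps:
$- 715 \left(S - 1457\right) = - 715 \left(-960 - 1457\right) = \left(-715\right) \left(-2417\right) = 1728155$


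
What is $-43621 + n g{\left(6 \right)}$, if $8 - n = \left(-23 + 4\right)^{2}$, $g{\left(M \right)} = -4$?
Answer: $-42209$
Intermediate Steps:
$n = -353$ ($n = 8 - \left(-23 + 4\right)^{2} = 8 - \left(-19\right)^{2} = 8 - 361 = -353$)
$-43621 + n g{\left(6 \right)} = -43621 - -1412 = -43621 + 1412 = -42209$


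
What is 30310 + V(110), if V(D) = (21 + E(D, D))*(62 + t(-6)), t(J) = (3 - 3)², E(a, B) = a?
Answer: 38432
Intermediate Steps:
t(J) = 0 (t(J) = 0² = 0)
V(D) = 1302 + 62*D (V(D) = (21 + D)*(62 + 0) = (21 + D)*62 = 1302 + 62*D)
30310 + V(110) = 30310 + (1302 + 62*110) = 30310 + (1302 + 6820) = 30310 + 8122 = 38432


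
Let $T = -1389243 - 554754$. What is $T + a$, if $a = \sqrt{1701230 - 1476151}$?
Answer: $-1943997 + \sqrt{225079} \approx -1.9435 \cdot 10^{6}$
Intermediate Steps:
$T = -1943997$ ($T = -1389243 - 554754 = -1943997$)
$a = \sqrt{225079} \approx 474.42$
$T + a = -1943997 + \sqrt{225079}$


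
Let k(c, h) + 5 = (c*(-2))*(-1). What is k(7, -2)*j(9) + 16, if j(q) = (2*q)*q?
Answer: 1474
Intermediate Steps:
j(q) = 2*q²
k(c, h) = -5 + 2*c (k(c, h) = -5 + (c*(-2))*(-1) = -5 - 2*c*(-1) = -5 + 2*c)
k(7, -2)*j(9) + 16 = (-5 + 2*7)*(2*9²) + 16 = (-5 + 14)*(2*81) + 16 = 9*162 + 16 = 1458 + 16 = 1474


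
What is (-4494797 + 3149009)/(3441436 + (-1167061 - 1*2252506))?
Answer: -1345788/21869 ≈ -61.539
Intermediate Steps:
(-4494797 + 3149009)/(3441436 + (-1167061 - 1*2252506)) = -1345788/(3441436 + (-1167061 - 2252506)) = -1345788/(3441436 - 3419567) = -1345788/21869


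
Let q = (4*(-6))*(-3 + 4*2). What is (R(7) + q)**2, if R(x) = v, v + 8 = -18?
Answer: 21316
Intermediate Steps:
v = -26 (v = -8 - 18 = -26)
R(x) = -26
q = -120 (q = -24*(-3 + 8) = -24*5 = -120)
(R(7) + q)**2 = (-26 - 120)**2 = (-146)**2 = 21316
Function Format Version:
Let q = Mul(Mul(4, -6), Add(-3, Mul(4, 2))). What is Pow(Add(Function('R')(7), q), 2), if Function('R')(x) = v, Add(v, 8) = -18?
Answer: 21316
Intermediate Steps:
v = -26 (v = Add(-8, -18) = -26)
Function('R')(x) = -26
q = -120 (q = Mul(-24, Add(-3, 8)) = Mul(-24, 5) = -120)
Pow(Add(Function('R')(7), q), 2) = Pow(Add(-26, -120), 2) = Pow(-146, 2) = 21316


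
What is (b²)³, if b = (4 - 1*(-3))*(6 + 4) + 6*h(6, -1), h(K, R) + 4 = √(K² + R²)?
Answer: 157611003904 + 25910968320*√37 ≈ 3.1522e+11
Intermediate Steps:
h(K, R) = -4 + √(K² + R²)
b = 46 + 6*√37 (b = (4 - 1*(-3))*(6 + 4) + 6*(-4 + √(6² + (-1)²)) = (4 + 3)*10 + 6*(-4 + √(36 + 1)) = 7*10 + 6*(-4 + √37) = 70 + (-24 + 6*√37) = 46 + 6*√37 ≈ 82.497)
(b²)³ = ((46 + 6*√37)²)³ = (46 + 6*√37)⁶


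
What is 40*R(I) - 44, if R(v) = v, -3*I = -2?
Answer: -52/3 ≈ -17.333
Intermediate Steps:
I = ⅔ (I = -⅓*(-2) = ⅔ ≈ 0.66667)
40*R(I) - 44 = 40*(⅔) - 44 = 80/3 - 44 = -52/3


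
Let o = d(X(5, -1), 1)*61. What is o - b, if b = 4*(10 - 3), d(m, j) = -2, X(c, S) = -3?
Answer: -150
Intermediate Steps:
o = -122 (o = -2*61 = -122)
b = 28 (b = 4*7 = 28)
o - b = -122 - 1*28 = -122 - 28 = -150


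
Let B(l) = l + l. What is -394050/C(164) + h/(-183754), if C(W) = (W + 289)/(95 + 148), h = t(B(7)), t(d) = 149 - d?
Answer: -5865069380085/27746854 ≈ -2.1138e+5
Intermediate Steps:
B(l) = 2*l
h = 135 (h = 149 - 2*7 = 149 - 1*14 = 149 - 14 = 135)
C(W) = 289/243 + W/243 (C(W) = (289 + W)/243 = (289 + W)*(1/243) = 289/243 + W/243)
-394050/C(164) + h/(-183754) = -394050/(289/243 + (1/243)*164) + 135/(-183754) = -394050/(289/243 + 164/243) + 135*(-1/183754) = -394050/151/81 - 135/183754 = -394050*81/151 - 135/183754 = -31918050/151 - 135/183754 = -5865069380085/27746854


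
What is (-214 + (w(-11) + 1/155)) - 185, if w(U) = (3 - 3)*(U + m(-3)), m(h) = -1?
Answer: -61844/155 ≈ -398.99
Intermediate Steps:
w(U) = 0 (w(U) = (3 - 3)*(U - 1) = 0*(-1 + U) = 0)
(-214 + (w(-11) + 1/155)) - 185 = (-214 + (0 + 1/155)) - 185 = (-214 + 1/155) - 185 = -33169/155 - 185 = -61844/155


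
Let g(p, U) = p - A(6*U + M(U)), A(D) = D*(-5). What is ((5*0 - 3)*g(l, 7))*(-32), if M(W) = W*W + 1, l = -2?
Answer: 43968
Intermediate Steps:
M(W) = 1 + W² (M(W) = W² + 1 = 1 + W²)
A(D) = -5*D
g(p, U) = 5 + p + 5*U² + 30*U (g(p, U) = p - (-5)*(6*U + (1 + U²)) = p - (-5)*(1 + U² + 6*U) = p - (-5 - 30*U - 5*U²) = p + (5 + 5*U² + 30*U) = 5 + p + 5*U² + 30*U)
((5*0 - 3)*g(l, 7))*(-32) = ((5*0 - 3)*(5 - 2 + 5*7² + 30*7))*(-32) = ((0 - 3)*(5 - 2 + 5*49 + 210))*(-32) = -3*(5 - 2 + 245 + 210)*(-32) = -3*458*(-32) = -1374*(-32) = 43968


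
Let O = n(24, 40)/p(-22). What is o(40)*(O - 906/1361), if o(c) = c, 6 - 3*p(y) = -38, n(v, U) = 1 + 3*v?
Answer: 2581950/14971 ≈ 172.46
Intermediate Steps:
p(y) = 44/3 (p(y) = 2 - ⅓*(-38) = 2 + 38/3 = 44/3)
O = 219/44 (O = (1 + 3*24)/(44/3) = (1 + 72)*(3/44) = 73*(3/44) = 219/44 ≈ 4.9773)
o(40)*(O - 906/1361) = 40*(219/44 - 906/1361) = 40*(258195/59884) = 2581950/14971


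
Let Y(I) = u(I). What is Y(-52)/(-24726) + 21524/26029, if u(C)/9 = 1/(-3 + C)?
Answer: 9757122527/11799205990 ≈ 0.82693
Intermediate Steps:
u(C) = 9/(-3 + C)
Y(I) = 9/(-3 + I)
Y(-52)/(-24726) + 21524/26029 = (9/(-3 - 52))/(-24726) + 21524/26029 = (9/(-55))*(-1/24726) + 21524*(1/26029) = (9*(-1/55))*(-1/24726) + 21524/26029 = -9/55*(-1/24726) + 21524/26029 = 3/453310 + 21524/26029 = 9757122527/11799205990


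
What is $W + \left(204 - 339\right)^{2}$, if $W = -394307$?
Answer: $-376082$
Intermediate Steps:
$W + \left(204 - 339\right)^{2} = -394307 + \left(204 - 339\right)^{2} = -394307 + \left(-135\right)^{2} = -394307 + 18225 = -376082$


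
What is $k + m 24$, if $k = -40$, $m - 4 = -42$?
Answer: $-952$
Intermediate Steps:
$m = -38$ ($m = 4 - 42 = -38$)
$k + m 24 = -40 - 912 = -952$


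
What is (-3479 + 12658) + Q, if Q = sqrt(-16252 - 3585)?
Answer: 9179 + I*sqrt(19837) ≈ 9179.0 + 140.84*I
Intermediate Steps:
Q = I*sqrt(19837) (Q = sqrt(-19837) = I*sqrt(19837) ≈ 140.84*I)
(-3479 + 12658) + Q = (-3479 + 12658) + I*sqrt(19837) = 9179 + I*sqrt(19837)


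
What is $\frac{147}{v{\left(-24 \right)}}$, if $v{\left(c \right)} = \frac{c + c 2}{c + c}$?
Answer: $98$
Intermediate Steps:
$v{\left(c \right)} = \frac{3}{2}$ ($v{\left(c \right)} = \frac{c + 2 c}{2 c} = 3 c \frac{1}{2 c} = \frac{3}{2}$)
$\frac{147}{v{\left(-24 \right)}} = \frac{147}{\frac{3}{2}} = 147 \cdot \frac{2}{3} = 98$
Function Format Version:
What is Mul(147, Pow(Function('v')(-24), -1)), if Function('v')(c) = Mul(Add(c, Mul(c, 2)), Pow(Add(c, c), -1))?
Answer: 98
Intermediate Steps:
Function('v')(c) = Rational(3, 2) (Function('v')(c) = Mul(Add(c, Mul(2, c)), Pow(Mul(2, c), -1)) = Mul(Mul(3, c), Mul(Rational(1, 2), Pow(c, -1))) = Rational(3, 2))
Mul(147, Pow(Function('v')(-24), -1)) = Mul(147, Pow(Rational(3, 2), -1)) = Mul(147, Rational(2, 3)) = 98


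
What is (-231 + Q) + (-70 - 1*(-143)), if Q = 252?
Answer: 94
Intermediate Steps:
(-231 + Q) + (-70 - 1*(-143)) = (-231 + 252) + (-70 - 1*(-143)) = 21 + (-70 + 143) = 21 + 73 = 94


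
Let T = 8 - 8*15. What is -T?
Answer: 112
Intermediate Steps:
T = -112 (T = 8 - 120 = -112)
-T = -1*(-112) = 112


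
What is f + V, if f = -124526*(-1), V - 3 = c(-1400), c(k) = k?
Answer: 123129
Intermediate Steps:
V = -1397 (V = 3 - 1400 = -1397)
f = 124526
f + V = 124526 - 1397 = 123129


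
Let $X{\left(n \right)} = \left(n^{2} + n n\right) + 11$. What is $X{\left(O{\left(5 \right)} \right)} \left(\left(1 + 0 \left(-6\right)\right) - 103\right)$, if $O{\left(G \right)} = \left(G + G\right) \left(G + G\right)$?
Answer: $-2041122$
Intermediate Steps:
$O{\left(G \right)} = 4 G^{2}$ ($O{\left(G \right)} = 2 G 2 G = 4 G^{2}$)
$X{\left(n \right)} = 11 + 2 n^{2}$ ($X{\left(n \right)} = \left(n^{2} + n^{2}\right) + 11 = 2 n^{2} + 11 = 11 + 2 n^{2}$)
$X{\left(O{\left(5 \right)} \right)} \left(\left(1 + 0 \left(-6\right)\right) - 103\right) = \left(11 + 2 \left(4 \cdot 5^{2}\right)^{2}\right) \left(\left(1 + 0 \left(-6\right)\right) - 103\right) = \left(11 + 2 \left(4 \cdot 25\right)^{2}\right) \left(\left(1 + 0\right) - 103\right) = \left(11 + 2 \cdot 100^{2}\right) \left(1 - 103\right) = \left(11 + 2 \cdot 10000\right) \left(-102\right) = \left(11 + 20000\right) \left(-102\right) = 20011 \left(-102\right) = -2041122$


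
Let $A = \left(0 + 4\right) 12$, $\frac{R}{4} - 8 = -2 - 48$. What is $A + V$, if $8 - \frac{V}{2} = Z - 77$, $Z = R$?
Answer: $554$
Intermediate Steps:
$R = -168$ ($R = 32 + 4 \left(-2 - 48\right) = 32 + 4 \left(-50\right) = 32 - 200 = -168$)
$Z = -168$
$A = 48$ ($A = 4 \cdot 12 = 48$)
$V = 506$ ($V = 16 - 2 \left(-168 - 77\right) = 16 - -490 = 16 + 490 = 506$)
$A + V = 48 + 506 = 554$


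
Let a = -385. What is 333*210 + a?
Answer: 69545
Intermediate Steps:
333*210 + a = 333*210 - 385 = 69930 - 385 = 69545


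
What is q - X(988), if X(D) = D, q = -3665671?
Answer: -3666659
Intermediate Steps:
q - X(988) = -3665671 - 1*988 = -3665671 - 988 = -3666659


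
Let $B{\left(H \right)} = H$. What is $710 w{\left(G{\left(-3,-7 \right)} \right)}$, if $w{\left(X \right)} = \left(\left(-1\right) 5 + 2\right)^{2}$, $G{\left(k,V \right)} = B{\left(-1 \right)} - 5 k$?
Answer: $6390$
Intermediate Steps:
$G{\left(k,V \right)} = -1 - 5 k$
$w{\left(X \right)} = 9$ ($w{\left(X \right)} = \left(-5 + 2\right)^{2} = \left(-3\right)^{2} = 9$)
$710 w{\left(G{\left(-3,-7 \right)} \right)} = 710 \cdot 9 = 6390$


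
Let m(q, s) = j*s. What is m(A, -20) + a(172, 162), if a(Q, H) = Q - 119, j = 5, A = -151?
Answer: -47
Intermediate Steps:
m(q, s) = 5*s
a(Q, H) = -119 + Q
m(A, -20) + a(172, 162) = 5*(-20) + (-119 + 172) = -100 + 53 = -47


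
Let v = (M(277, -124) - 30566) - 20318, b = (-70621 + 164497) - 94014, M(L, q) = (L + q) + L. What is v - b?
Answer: -50316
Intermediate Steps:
M(L, q) = q + 2*L
b = -138 (b = 93876 - 94014 = -138)
v = -50454 (v = ((-124 + 2*277) - 30566) - 20318 = ((-124 + 554) - 30566) - 20318 = (430 - 30566) - 20318 = -30136 - 20318 = -50454)
v - b = -50454 - 1*(-138) = -50454 + 138 = -50316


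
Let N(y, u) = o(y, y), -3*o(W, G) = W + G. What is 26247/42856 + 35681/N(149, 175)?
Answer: -2289806601/6385544 ≈ -358.59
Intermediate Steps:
o(W, G) = -G/3 - W/3 (o(W, G) = -(W + G)/3 = -(G + W)/3 = -G/3 - W/3)
N(y, u) = -2*y/3 (N(y, u) = -y/3 - y/3 = -2*y/3)
26247/42856 + 35681/N(149, 175) = 26247/42856 + 35681/((-⅔*149)) = 26247*(1/42856) + 35681/(-298/3) = 26247/42856 + 35681*(-3/298) = 26247/42856 - 107043/298 = -2289806601/6385544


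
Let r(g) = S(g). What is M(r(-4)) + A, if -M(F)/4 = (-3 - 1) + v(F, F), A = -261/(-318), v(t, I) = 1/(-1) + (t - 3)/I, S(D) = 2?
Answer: 2419/106 ≈ 22.821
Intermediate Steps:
r(g) = 2
v(t, I) = -1 + (-3 + t)/I (v(t, I) = 1*(-1) + (-3 + t)/I = -1 + (-3 + t)/I)
A = 87/106 (A = -261*(-1/318) = 87/106 ≈ 0.82076)
M(F) = 16 + 12/F (M(F) = -4*((-3 - 1) + (-3 + F - F)/F) = -4*(-4 - 3/F) = 16 + 12/F)
M(r(-4)) + A = (16 + 12/2) + 87/106 = (16 + 12*(½)) + 87/106 = (16 + 6) + 87/106 = 22 + 87/106 = 2419/106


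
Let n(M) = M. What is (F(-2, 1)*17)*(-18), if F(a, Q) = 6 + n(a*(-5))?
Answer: -4896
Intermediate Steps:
F(a, Q) = 6 - 5*a (F(a, Q) = 6 + a*(-5) = 6 - 5*a)
(F(-2, 1)*17)*(-18) = ((6 - 5*(-2))*17)*(-18) = ((6 + 10)*17)*(-18) = (16*17)*(-18) = 272*(-18) = -4896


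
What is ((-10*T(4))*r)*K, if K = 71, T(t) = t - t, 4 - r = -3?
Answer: 0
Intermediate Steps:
r = 7 (r = 4 - 1*(-3) = 4 + 3 = 7)
T(t) = 0
((-10*T(4))*r)*K = (-10*0*7)*71 = (0*7)*71 = 0*71 = 0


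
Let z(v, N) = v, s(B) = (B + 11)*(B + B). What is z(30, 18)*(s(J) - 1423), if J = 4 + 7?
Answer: -28170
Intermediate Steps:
J = 11
s(B) = 2*B*(11 + B) (s(B) = (11 + B)*(2*B) = 2*B*(11 + B))
z(30, 18)*(s(J) - 1423) = 30*(2*11*(11 + 11) - 1423) = 30*(2*11*22 - 1423) = 30*(484 - 1423) = 30*(-939) = -28170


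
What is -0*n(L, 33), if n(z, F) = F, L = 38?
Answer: 0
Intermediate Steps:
-0*n(L, 33) = -0*33 = -1*0 = 0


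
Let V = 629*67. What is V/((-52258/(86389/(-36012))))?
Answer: 214158331/110700888 ≈ 1.9346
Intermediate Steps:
V = 42143
V/((-52258/(86389/(-36012)))) = 42143/((-52258/(86389/(-36012)))) = 42143/((-52258/(86389*(-1/36012)))) = 42143/((-52258/(-86389/36012))) = 42143/((-52258*(-36012/86389))) = 42143/(1881915096/86389) = 42143*(86389/1881915096) = 214158331/110700888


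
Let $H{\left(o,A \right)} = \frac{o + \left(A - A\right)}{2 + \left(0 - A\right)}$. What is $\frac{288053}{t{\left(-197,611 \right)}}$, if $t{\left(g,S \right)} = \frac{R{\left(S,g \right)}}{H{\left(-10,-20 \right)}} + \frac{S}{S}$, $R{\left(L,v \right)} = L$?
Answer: $- \frac{1440265}{6716} \approx -214.45$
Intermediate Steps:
$H{\left(o,A \right)} = \frac{o}{2 - A}$ ($H{\left(o,A \right)} = \frac{o + 0}{2 - A} = \frac{o}{2 - A}$)
$t{\left(g,S \right)} = 1 - \frac{11 S}{5}$ ($t{\left(g,S \right)} = \frac{S}{\left(-1\right) \left(-10\right) \frac{1}{-2 - 20}} + \frac{S}{S} = \frac{S}{\left(-1\right) \left(-10\right) \frac{1}{-22}} + 1 = \frac{S}{\left(-1\right) \left(-10\right) \left(- \frac{1}{22}\right)} + 1 = \frac{S}{- \frac{5}{11}} + 1 = S \left(- \frac{11}{5}\right) + 1 = - \frac{11 S}{5} + 1 = 1 - \frac{11 S}{5}$)
$\frac{288053}{t{\left(-197,611 \right)}} = \frac{288053}{1 - \frac{6721}{5}} = \frac{288053}{- \frac{6716}{5}} = 288053 \left(- \frac{5}{6716}\right) = - \frac{1440265}{6716}$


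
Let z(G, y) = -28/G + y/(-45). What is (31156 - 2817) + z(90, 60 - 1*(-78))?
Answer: 1275103/45 ≈ 28336.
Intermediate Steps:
z(G, y) = -28/G - y/45 (z(G, y) = -28/G + y*(-1/45) = -28/G - y/45)
(31156 - 2817) + z(90, 60 - 1*(-78)) = (31156 - 2817) + (-28/90 - (60 - 1*(-78))/45) = 28339 + (-28*1/90 - (60 + 78)/45) = 28339 + (-14/45 - 1/45*138) = 28339 + (-14/45 - 46/15) = 28339 - 152/45 = 1275103/45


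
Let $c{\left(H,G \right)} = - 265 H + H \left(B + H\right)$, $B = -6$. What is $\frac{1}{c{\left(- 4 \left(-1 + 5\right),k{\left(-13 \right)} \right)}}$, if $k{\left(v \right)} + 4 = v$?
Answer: $\frac{1}{4592} \approx 0.00021777$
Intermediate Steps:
$k{\left(v \right)} = -4 + v$
$c{\left(H,G \right)} = - 265 H + H \left(-6 + H\right)$
$\frac{1}{c{\left(- 4 \left(-1 + 5\right),k{\left(-13 \right)} \right)}} = \frac{1}{- 4 \left(-1 + 5\right) \left(-271 - 4 \left(-1 + 5\right)\right)} = \frac{1}{\left(-4\right) 4 \left(-271 - 16\right)} = \frac{1}{\left(-16\right) \left(-271 - 16\right)} = \frac{1}{\left(-16\right) \left(-287\right)} = \frac{1}{4592}$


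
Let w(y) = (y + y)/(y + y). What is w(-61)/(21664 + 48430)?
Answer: 1/70094 ≈ 1.4267e-5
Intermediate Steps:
w(y) = 1 (w(y) = (2*y)/((2*y)) = (2*y)*(1/(2*y)) = 1)
w(-61)/(21664 + 48430) = 1/(21664 + 48430) = 1/70094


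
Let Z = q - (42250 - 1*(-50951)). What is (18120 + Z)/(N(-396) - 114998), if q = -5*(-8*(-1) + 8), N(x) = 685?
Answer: 75161/114313 ≈ 0.65750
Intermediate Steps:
q = -80 (q = -5*(8 + 8) = -5*16 = -80)
Z = -93281 (Z = -80 - (42250 - 1*(-50951)) = -80 - (42250 + 50951) = -80 - 1*93201 = -80 - 93201 = -93281)
(18120 + Z)/(N(-396) - 114998) = (18120 - 93281)/(685 - 114998) = -75161/(-114313) = -75161*(-1/114313) = 75161/114313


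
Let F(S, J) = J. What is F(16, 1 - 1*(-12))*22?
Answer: 286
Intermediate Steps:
F(16, 1 - 1*(-12))*22 = (1 - 1*(-12))*22 = (1 + 12)*22 = 13*22 = 286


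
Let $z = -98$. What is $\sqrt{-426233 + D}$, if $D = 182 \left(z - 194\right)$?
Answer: $i \sqrt{479377} \approx 692.37 i$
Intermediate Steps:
$D = -53144$ ($D = 182 \left(-98 - 194\right) = 182 \left(-292\right) = -53144$)
$\sqrt{-426233 + D} = \sqrt{-426233 - 53144} = \sqrt{-479377} = i \sqrt{479377}$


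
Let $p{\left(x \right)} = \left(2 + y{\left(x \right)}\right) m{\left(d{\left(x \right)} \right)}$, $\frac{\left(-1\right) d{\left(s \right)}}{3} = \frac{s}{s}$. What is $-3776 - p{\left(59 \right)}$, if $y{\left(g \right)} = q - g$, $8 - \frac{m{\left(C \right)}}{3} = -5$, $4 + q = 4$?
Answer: $-1553$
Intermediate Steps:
$q = 0$ ($q = -4 + 4 = 0$)
$d{\left(s \right)} = -3$ ($d{\left(s \right)} = - 3 \frac{s}{s} = \left(-3\right) 1 = -3$)
$m{\left(C \right)} = 39$ ($m{\left(C \right)} = 24 - -15 = 24 + 15 = 39$)
$y{\left(g \right)} = - g$ ($y{\left(g \right)} = 0 - g = - g$)
$p{\left(x \right)} = 78 - 39 x$ ($p{\left(x \right)} = \left(2 - x\right) 39 = 78 - 39 x$)
$-3776 - p{\left(59 \right)} = -3776 - \left(78 - 2301\right) = -3776 - -2223 = -3776 + 2223 = -1553$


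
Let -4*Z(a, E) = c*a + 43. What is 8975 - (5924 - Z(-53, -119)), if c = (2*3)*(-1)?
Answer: 11843/4 ≈ 2960.8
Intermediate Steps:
c = -6 (c = 6*(-1) = -6)
Z(a, E) = -43/4 + 3*a/2 (Z(a, E) = -(-6*a + 43)/4 = -(43 - 6*a)/4 = -43/4 + 3*a/2)
8975 - (5924 - Z(-53, -119)) = 8975 - (5924 - (-43/4 + (3/2)*(-53))) = 8975 - (5924 - (-43/4 - 159/2)) = 8975 - (5924 - 1*(-361/4)) = 8975 - (5924 + 361/4) = 8975 - 1*24057/4 = 8975 - 24057/4 = 11843/4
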